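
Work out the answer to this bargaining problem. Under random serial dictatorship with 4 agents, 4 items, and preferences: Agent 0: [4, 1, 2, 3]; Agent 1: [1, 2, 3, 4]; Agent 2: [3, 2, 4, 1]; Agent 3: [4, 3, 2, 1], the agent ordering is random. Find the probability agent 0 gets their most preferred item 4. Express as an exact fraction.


Step 1: Agent 0 wants item 4
Step 2: There are 24 possible orderings of agents
Step 3: In 12 orderings, agent 0 gets item 4
Step 4: Probability = 12/24 = 1/2

1/2


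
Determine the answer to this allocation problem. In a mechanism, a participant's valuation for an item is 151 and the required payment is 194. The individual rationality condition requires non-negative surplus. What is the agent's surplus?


Step 1: Surplus = value - payment = 151 - 194 = -43
Step 2: IR is violated (surplus < 0)

-43


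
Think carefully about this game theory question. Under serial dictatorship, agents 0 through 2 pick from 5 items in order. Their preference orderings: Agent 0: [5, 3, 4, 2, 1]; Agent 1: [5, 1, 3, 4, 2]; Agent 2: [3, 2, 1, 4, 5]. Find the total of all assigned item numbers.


Step 1: Agent 0 picks item 5
Step 2: Agent 1 picks item 1
Step 3: Agent 2 picks item 3
Step 4: Sum = 5 + 1 + 3 = 9

9


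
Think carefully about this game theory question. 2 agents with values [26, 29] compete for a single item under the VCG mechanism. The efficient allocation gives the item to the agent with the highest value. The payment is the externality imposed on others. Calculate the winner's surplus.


Step 1: The winner is the agent with the highest value: agent 1 with value 29
Step 2: Values of other agents: [26]
Step 3: VCG payment = max of others' values = 26
Step 4: Surplus = 29 - 26 = 3

3


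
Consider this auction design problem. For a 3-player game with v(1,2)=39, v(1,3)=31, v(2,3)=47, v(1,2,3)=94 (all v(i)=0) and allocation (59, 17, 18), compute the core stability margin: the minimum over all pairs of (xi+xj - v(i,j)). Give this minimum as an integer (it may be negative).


Step 1: Slack for coalition (1,2): x1+x2 - v12 = 76 - 39 = 37
Step 2: Slack for coalition (1,3): x1+x3 - v13 = 77 - 31 = 46
Step 3: Slack for coalition (2,3): x2+x3 - v23 = 35 - 47 = -12
Step 4: Minimum slack = min(37, 46, -12) = -12, attained by (2,3); coalition (2,3) can block (slack < 0), so the allocation is not in the core

-12


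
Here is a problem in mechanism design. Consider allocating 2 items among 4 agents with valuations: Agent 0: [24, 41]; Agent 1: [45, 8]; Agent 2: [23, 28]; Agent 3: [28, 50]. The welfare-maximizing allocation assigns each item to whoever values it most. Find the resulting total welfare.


Step 1: For each item, find the maximum value among all agents.
Step 2: Item 0 -> Agent 1 (value 45)
Step 3: Item 1 -> Agent 3 (value 50)
Step 4: Total welfare = 45 + 50 = 95

95


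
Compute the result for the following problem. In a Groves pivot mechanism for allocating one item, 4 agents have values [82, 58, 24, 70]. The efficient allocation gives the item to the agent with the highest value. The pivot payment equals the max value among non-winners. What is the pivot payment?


Step 1: The efficient winner is agent 0 with value 82
Step 2: Other agents' values: [58, 24, 70]
Step 3: Pivot payment = max(others) = 70
Step 4: The winner pays 70

70


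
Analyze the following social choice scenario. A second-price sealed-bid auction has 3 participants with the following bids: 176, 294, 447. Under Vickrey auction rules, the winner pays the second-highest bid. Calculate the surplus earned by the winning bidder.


Step 1: Sort bids in descending order: 447, 294, 176
Step 2: The winning bid is the highest: 447
Step 3: The payment equals the second-highest bid: 294
Step 4: Surplus = winner's bid - payment = 447 - 294 = 153

153


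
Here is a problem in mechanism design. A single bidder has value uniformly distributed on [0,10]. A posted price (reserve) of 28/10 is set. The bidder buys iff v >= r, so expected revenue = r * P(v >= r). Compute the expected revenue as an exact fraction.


Step 1: Posted price r = 14/5, value support [0,10]
Step 2: P(v >= r) = (10 - 14/5)/10 = 18/25
Step 3: Expected revenue = r * P(v >= r) = 14/5 * 18/25
Step 4: Revenue = 252/125

252/125


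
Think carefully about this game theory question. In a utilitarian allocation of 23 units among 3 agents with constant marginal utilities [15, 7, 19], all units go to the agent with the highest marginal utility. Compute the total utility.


Step 1: The marginal utilities are [15, 7, 19]
Step 2: The highest marginal utility is 19
Step 3: All 23 units go to that agent
Step 4: Total utility = 19 * 23 = 437

437


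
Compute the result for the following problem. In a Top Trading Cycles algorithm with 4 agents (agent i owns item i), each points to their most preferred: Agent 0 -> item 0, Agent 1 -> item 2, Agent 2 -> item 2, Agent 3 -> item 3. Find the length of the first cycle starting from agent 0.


Step 1: Trace the pointer graph from agent 0: 0 -> 0
Step 2: A cycle is detected when we revisit agent 0
Step 3: The cycle is: 0 -> 0
Step 4: Cycle length = 1

1


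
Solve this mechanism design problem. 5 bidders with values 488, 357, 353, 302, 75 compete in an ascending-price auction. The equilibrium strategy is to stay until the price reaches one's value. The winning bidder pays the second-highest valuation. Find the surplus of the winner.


Step 1: Identify the highest value: 488
Step 2: Identify the second-highest value: 357
Step 3: The final price = second-highest value = 357
Step 4: Surplus = 488 - 357 = 131

131


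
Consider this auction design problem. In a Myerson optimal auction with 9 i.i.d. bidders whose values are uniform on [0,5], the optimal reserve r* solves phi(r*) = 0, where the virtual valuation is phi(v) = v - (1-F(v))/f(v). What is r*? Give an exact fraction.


Step 1: For U[0,5], F(v) = v/5 and f(v) = 1/5
Step 2: phi(v) = v - (1 - v/5)/(1/5) = v - (5 - v) = 2v - 5
Step 3: Set phi(r*) = 0: 2r* - 5 = 0
Step 4: r* = 5/2 (the number of bidders n = 9 does not enter)

5/2


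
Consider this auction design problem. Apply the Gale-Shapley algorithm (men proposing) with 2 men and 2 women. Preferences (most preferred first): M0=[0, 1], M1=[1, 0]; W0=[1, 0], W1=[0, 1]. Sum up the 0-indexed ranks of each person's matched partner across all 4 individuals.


Step 1: Run Gale-Shapley (men propose, women hold best offer):
  M0 proposes to W0; she accepts
  M1 proposes to W1; she accepts
Step 2: Final matching: W0-M0, W1-M1
Step 3: 0-indexed ranks (man's rank of his match, then woman's): 0 + 1 + 0 + 1
Step 4: Total rank sum = 2

2


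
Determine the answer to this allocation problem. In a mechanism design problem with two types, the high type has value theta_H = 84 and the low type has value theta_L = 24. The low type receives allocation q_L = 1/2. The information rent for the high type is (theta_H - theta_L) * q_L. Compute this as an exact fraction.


Step 1: theta_H - theta_L = 84 - 24 = 60
Step 2: Information rent = (theta_H - theta_L) * q_L
Step 3: = 60 * 1/2
Step 4: = 30

30


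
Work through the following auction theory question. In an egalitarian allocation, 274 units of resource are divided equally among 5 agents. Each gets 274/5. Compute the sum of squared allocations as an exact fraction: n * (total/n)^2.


Step 1: Each agent's share = 274/5
Step 2: Square of each share = (274/5)^2 = 75076/25
Step 3: Sum of squares = 5 * 75076/25 = 75076/5

75076/5


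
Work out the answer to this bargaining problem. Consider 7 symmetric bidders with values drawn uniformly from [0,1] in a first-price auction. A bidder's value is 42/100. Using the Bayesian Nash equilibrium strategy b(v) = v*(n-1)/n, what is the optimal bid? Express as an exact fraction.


Step 1: The symmetric BNE bidding function is b(v) = v * (n-1) / n
Step 2: Substitute v = 21/50 and n = 7
Step 3: b = 21/50 * 6/7
Step 4: b = 9/25

9/25


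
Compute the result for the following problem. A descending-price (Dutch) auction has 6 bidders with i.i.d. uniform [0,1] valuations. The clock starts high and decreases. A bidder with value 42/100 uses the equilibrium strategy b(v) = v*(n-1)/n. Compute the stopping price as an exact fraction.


Step 1: Dutch auctions are strategically equivalent to first-price auctions
Step 2: The equilibrium bid is b(v) = v*(n-1)/n
Step 3: b = 21/50 * 5/6
Step 4: b = 7/20

7/20


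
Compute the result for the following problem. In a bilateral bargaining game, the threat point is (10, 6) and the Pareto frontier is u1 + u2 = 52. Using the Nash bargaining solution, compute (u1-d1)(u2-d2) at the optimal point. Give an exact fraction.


Step 1: The Nash solution splits surplus symmetrically above the disagreement point
Step 2: u1 = (total + d1 - d2)/2 = (52 + 10 - 6)/2 = 28
Step 3: u2 = (total - d1 + d2)/2 = (52 - 10 + 6)/2 = 24
Step 4: Nash product = (28 - 10) * (24 - 6)
Step 5: = 18 * 18 = 324

324


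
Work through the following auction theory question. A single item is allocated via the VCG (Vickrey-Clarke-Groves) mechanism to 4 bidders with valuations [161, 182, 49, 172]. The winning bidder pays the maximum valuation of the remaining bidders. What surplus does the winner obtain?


Step 1: The winner is the agent with the highest value: agent 1 with value 182
Step 2: Values of other agents: [161, 49, 172]
Step 3: VCG payment = max of others' values = 172
Step 4: Surplus = 182 - 172 = 10

10


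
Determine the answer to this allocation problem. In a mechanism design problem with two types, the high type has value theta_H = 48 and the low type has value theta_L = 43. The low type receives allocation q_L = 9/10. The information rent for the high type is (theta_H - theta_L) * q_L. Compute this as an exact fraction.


Step 1: theta_H - theta_L = 48 - 43 = 5
Step 2: Information rent = (theta_H - theta_L) * q_L
Step 3: = 5 * 9/10
Step 4: = 9/2

9/2


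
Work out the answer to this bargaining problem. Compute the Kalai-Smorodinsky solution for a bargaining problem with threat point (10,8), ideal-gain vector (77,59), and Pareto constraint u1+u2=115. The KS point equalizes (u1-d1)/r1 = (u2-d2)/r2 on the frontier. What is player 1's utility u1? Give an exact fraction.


Step 1: At the KS point, (u1-d1)/r1 = (u2-d2)/r2 = t and u1+u2 = 115
Step 2: u1 = d1 + r1*t and u2 = d2 + r2*t, so (d1 + r1*t) + (d2 + r2*t) = 115
Step 3: t = (115 - 10 - 8)/(77 + 59) = 97/136
Step 4: u1 = d1 + r1*t = 10 + 77 * 97/136 = 8829/136
Step 5: (Check: u2 = d2 + r2*t = 6811/136; u1+u2 = 8829/136 + 6811/136 = 115, on the frontier.)

8829/136


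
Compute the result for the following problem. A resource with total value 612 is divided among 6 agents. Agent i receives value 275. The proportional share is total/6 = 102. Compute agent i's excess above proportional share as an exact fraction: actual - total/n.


Step 1: Proportional share = 612/6 = 102
Step 2: Agent's actual allocation = 275
Step 3: Excess = 275 - 102 = 173

173


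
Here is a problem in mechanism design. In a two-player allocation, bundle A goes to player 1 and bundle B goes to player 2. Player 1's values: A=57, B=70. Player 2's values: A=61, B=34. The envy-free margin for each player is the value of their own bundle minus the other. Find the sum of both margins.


Step 1: Player 1's margin = v1(A) - v1(B) = 57 - 70 = -13
Step 2: Player 2's margin = v2(B) - v2(A) = 34 - 61 = -27
Step 3: Total margin = -13 + -27 = -40

-40


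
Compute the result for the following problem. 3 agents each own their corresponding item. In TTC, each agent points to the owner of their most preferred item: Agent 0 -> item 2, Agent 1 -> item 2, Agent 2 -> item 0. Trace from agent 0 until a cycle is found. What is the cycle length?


Step 1: Trace the pointer graph from agent 0: 0 -> 2 -> 0
Step 2: A cycle is detected when we revisit agent 0
Step 3: The cycle is: 0 -> 2 -> 0
Step 4: Cycle length = 2

2


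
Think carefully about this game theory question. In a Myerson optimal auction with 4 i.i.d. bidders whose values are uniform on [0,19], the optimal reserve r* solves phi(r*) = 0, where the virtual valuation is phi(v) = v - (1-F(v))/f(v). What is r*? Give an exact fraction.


Step 1: For U[0,19], F(v) = v/19 and f(v) = 1/19
Step 2: phi(v) = v - (1 - v/19)/(1/19) = v - (19 - v) = 2v - 19
Step 3: Set phi(r*) = 0: 2r* - 19 = 0
Step 4: r* = 19/2 (the number of bidders n = 4 does not enter)

19/2


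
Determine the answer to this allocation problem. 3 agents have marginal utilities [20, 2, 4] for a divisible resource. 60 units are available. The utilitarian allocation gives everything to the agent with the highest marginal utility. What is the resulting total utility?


Step 1: The marginal utilities are [20, 2, 4]
Step 2: The highest marginal utility is 20
Step 3: All 60 units go to that agent
Step 4: Total utility = 20 * 60 = 1200

1200


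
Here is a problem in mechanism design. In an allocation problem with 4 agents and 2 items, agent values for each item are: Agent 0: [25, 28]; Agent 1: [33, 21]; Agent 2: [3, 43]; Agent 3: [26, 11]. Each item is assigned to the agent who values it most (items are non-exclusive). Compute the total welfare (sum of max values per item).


Step 1: For each item, find the maximum value among all agents.
Step 2: Item 0 -> Agent 1 (value 33)
Step 3: Item 1 -> Agent 2 (value 43)
Step 4: Total welfare = 33 + 43 = 76

76


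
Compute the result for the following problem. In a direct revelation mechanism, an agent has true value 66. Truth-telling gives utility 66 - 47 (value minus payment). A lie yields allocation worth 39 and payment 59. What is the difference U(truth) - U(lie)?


Step 1: U(truth) = value - payment = 66 - 47 = 19
Step 2: U(lie) = allocation - payment = 39 - 59 = -20
Step 3: IC gap = 19 - (-20) = 39

39


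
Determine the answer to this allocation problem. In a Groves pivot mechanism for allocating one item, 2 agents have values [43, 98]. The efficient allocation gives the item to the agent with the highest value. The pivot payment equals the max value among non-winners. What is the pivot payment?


Step 1: The efficient winner is agent 1 with value 98
Step 2: Other agents' values: [43]
Step 3: Pivot payment = max(others) = 43
Step 4: The winner pays 43

43


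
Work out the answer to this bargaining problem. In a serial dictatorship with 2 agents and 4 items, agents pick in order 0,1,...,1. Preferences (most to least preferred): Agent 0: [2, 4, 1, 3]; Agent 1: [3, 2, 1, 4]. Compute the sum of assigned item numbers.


Step 1: Agent 0 picks item 2
Step 2: Agent 1 picks item 3
Step 3: Sum = 2 + 3 = 5

5


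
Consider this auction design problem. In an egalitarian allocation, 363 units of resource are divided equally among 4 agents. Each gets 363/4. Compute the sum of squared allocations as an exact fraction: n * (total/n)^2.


Step 1: Each agent's share = 363/4
Step 2: Square of each share = (363/4)^2 = 131769/16
Step 3: Sum of squares = 4 * 131769/16 = 131769/4

131769/4


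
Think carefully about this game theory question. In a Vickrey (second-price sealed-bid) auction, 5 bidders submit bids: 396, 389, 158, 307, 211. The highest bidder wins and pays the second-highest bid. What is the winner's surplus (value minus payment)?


Step 1: Sort bids in descending order: 396, 389, 307, 211, 158
Step 2: The winning bid is the highest: 396
Step 3: The payment equals the second-highest bid: 389
Step 4: Surplus = winner's bid - payment = 396 - 389 = 7

7


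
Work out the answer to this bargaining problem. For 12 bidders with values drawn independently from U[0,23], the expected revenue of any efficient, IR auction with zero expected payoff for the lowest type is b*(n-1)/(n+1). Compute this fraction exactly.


Step 1: By Revenue Equivalence, expected revenue = b*(n-1)/(n+1)
Step 2: Substituting n = 12, b = 23
Step 3: Revenue = 23*(12-1)/(12+1) = 23*11/13
Step 4: Revenue = 253/13

253/13


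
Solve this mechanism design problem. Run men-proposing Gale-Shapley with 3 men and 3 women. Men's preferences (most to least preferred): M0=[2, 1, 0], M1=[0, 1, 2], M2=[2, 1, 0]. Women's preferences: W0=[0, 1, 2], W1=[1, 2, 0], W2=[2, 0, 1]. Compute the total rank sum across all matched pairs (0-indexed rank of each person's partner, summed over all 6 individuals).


Step 1: Run Gale-Shapley (men propose, women hold best offer):
  M0 proposes to W2; she accepts
  M1 proposes to W0; she accepts
  M2 proposes to W2; she switches from M0
  M0 proposes to W1; she accepts
Step 2: Final matching: W0-M1, W1-M0, W2-M2
Step 3: 0-indexed ranks (man's rank of his match, then woman's): 0 + 1 + 1 + 2 + 0 + 0
Step 4: Total rank sum = 4

4


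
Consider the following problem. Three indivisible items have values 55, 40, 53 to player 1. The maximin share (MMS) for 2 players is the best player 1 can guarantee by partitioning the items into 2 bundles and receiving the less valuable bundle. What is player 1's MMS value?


Step 1: Item values = 55, 40, 53
Step 2: Enumerate all 2-bundle partitions and take the smaller bundle:
  Partition 1: {55} vs {40,53} -> bundles 55, 93; min = 55
  Partition 2: {40} vs {55,53} -> bundles 40, 108; min = 40
  Partition 3: {53} vs {55,40} -> bundles 53, 95; min = 53
Step 3: MMS = max(55, 40, 53) = 55

55


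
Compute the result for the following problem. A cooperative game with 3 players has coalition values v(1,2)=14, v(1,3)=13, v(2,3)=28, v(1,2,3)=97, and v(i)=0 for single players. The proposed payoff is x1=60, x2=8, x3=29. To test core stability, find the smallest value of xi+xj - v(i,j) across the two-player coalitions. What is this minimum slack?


Step 1: Slack for coalition (1,2): x1+x2 - v12 = 68 - 14 = 54
Step 2: Slack for coalition (1,3): x1+x3 - v13 = 89 - 13 = 76
Step 3: Slack for coalition (2,3): x2+x3 - v23 = 37 - 28 = 9
Step 4: Minimum slack = min(54, 76, 9) = 9, attained by (2,3); no pair can gain by deviating, so the allocation is in the core

9


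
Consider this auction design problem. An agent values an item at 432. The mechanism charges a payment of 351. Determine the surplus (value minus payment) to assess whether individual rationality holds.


Step 1: Surplus = value - payment = 432 - 351 = 81
Step 2: IR is satisfied (surplus >= 0)

81


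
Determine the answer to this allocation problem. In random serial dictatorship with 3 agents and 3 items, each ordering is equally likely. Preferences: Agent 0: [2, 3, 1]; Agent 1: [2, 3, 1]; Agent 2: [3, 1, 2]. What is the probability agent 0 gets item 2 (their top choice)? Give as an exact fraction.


Step 1: Agent 0 wants item 2
Step 2: There are 6 possible orderings of agents
Step 3: In 3 orderings, agent 0 gets item 2
Step 4: Probability = 3/6 = 1/2

1/2


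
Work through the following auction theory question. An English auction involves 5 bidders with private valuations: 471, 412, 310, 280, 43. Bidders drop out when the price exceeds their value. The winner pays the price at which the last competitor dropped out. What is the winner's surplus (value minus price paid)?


Step 1: Identify the highest value: 471
Step 2: Identify the second-highest value: 412
Step 3: The final price = second-highest value = 412
Step 4: Surplus = 471 - 412 = 59

59


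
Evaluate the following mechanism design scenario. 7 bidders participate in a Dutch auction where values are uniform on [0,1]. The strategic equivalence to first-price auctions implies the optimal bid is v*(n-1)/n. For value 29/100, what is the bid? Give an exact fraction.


Step 1: Dutch auctions are strategically equivalent to first-price auctions
Step 2: The equilibrium bid is b(v) = v*(n-1)/n
Step 3: b = 29/100 * 6/7
Step 4: b = 87/350

87/350


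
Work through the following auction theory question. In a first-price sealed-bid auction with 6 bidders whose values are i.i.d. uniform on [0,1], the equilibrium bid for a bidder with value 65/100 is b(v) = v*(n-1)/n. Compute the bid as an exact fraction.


Step 1: The symmetric BNE bidding function is b(v) = v * (n-1) / n
Step 2: Substitute v = 13/20 and n = 6
Step 3: b = 13/20 * 5/6
Step 4: b = 13/24

13/24


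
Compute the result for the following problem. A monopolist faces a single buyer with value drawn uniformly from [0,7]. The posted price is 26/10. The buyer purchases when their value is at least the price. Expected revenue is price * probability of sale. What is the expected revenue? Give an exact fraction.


Step 1: Posted price r = 13/5, value support [0,7]
Step 2: P(v >= r) = (7 - 13/5)/7 = 22/35
Step 3: Expected revenue = r * P(v >= r) = 13/5 * 22/35
Step 4: Revenue = 286/175

286/175


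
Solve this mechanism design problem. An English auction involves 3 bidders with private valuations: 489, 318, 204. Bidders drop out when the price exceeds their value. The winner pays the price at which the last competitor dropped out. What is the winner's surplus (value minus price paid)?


Step 1: Identify the highest value: 489
Step 2: Identify the second-highest value: 318
Step 3: The final price = second-highest value = 318
Step 4: Surplus = 489 - 318 = 171

171


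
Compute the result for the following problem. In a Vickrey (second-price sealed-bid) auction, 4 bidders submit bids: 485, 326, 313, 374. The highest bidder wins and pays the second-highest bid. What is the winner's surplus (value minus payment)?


Step 1: Sort bids in descending order: 485, 374, 326, 313
Step 2: The winning bid is the highest: 485
Step 3: The payment equals the second-highest bid: 374
Step 4: Surplus = winner's bid - payment = 485 - 374 = 111

111


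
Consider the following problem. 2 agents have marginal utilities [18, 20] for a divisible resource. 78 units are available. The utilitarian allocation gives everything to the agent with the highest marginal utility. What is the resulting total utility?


Step 1: The marginal utilities are [18, 20]
Step 2: The highest marginal utility is 20
Step 3: All 78 units go to that agent
Step 4: Total utility = 20 * 78 = 1560

1560


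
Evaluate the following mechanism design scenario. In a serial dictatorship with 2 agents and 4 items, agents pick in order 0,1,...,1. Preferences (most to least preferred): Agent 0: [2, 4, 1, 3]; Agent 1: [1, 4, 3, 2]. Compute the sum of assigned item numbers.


Step 1: Agent 0 picks item 2
Step 2: Agent 1 picks item 1
Step 3: Sum = 2 + 1 = 3

3


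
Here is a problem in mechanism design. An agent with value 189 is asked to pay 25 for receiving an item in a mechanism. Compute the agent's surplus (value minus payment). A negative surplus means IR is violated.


Step 1: Surplus = value - payment = 189 - 25 = 164
Step 2: IR is satisfied (surplus >= 0)

164


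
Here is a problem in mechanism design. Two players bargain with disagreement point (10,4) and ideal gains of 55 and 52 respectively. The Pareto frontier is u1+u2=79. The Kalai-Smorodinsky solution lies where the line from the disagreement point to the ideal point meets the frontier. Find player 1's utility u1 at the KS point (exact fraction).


Step 1: At the KS point, (u1-d1)/r1 = (u2-d2)/r2 = t and u1+u2 = 79
Step 2: u1 = d1 + r1*t and u2 = d2 + r2*t, so (d1 + r1*t) + (d2 + r2*t) = 79
Step 3: t = (79 - 10 - 4)/(55 + 52) = 65/107
Step 4: u1 = d1 + r1*t = 10 + 55 * 65/107 = 4645/107
Step 5: (Check: u2 = d2 + r2*t = 3808/107; u1+u2 = 4645/107 + 3808/107 = 79, on the frontier.)

4645/107


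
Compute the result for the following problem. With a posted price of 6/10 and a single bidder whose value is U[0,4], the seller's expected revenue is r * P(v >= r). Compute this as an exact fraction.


Step 1: Posted price r = 3/5, value support [0,4]
Step 2: P(v >= r) = (4 - 3/5)/4 = 17/20
Step 3: Expected revenue = r * P(v >= r) = 3/5 * 17/20
Step 4: Revenue = 51/100

51/100


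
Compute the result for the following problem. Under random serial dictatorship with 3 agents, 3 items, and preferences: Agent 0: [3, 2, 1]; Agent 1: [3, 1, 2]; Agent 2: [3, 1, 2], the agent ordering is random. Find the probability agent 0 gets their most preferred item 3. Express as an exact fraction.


Step 1: Agent 0 wants item 3
Step 2: There are 6 possible orderings of agents
Step 3: In 2 orderings, agent 0 gets item 3
Step 4: Probability = 2/6 = 1/3

1/3


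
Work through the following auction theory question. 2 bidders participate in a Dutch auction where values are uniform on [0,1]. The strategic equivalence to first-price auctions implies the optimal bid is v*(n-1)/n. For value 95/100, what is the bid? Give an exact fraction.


Step 1: Dutch auctions are strategically equivalent to first-price auctions
Step 2: The equilibrium bid is b(v) = v*(n-1)/n
Step 3: b = 19/20 * 1/2
Step 4: b = 19/40

19/40


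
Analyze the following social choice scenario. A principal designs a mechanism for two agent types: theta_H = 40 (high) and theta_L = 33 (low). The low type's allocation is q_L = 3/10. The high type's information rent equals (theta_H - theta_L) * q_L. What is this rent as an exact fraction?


Step 1: theta_H - theta_L = 40 - 33 = 7
Step 2: Information rent = (theta_H - theta_L) * q_L
Step 3: = 7 * 3/10
Step 4: = 21/10

21/10


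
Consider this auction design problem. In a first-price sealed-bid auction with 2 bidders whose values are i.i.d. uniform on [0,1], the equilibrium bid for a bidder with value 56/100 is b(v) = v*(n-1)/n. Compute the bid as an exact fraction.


Step 1: The symmetric BNE bidding function is b(v) = v * (n-1) / n
Step 2: Substitute v = 14/25 and n = 2
Step 3: b = 14/25 * 1/2
Step 4: b = 7/25

7/25


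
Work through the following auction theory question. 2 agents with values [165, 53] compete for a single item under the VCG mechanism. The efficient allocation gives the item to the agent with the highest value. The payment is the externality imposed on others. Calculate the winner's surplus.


Step 1: The winner is the agent with the highest value: agent 0 with value 165
Step 2: Values of other agents: [53]
Step 3: VCG payment = max of others' values = 53
Step 4: Surplus = 165 - 53 = 112

112


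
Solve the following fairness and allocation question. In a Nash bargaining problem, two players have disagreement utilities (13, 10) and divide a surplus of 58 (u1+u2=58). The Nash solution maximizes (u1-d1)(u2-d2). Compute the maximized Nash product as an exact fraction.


Step 1: The Nash solution splits surplus symmetrically above the disagreement point
Step 2: u1 = (total + d1 - d2)/2 = (58 + 13 - 10)/2 = 61/2
Step 3: u2 = (total - d1 + d2)/2 = (58 - 13 + 10)/2 = 55/2
Step 4: Nash product = (61/2 - 13) * (55/2 - 10)
Step 5: = 35/2 * 35/2 = 1225/4

1225/4


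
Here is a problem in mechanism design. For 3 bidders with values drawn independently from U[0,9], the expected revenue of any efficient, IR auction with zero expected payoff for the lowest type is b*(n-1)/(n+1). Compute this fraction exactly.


Step 1: By Revenue Equivalence, expected revenue = b*(n-1)/(n+1)
Step 2: Substituting n = 3, b = 9
Step 3: Revenue = 9*(3-1)/(3+1) = 9*2/4
Step 4: Revenue = 18/4 = 9/2

9/2


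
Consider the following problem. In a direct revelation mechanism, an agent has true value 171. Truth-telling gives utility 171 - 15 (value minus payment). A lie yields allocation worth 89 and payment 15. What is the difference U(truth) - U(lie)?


Step 1: U(truth) = value - payment = 171 - 15 = 156
Step 2: U(lie) = allocation - payment = 89 - 15 = 74
Step 3: IC gap = 156 - 74 = 82

82


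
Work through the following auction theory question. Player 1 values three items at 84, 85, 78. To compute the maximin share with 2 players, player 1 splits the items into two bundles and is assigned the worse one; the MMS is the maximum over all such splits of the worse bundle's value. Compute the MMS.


Step 1: Item values = 84, 85, 78
Step 2: Enumerate all 2-bundle partitions and take the smaller bundle:
  Partition 1: {84} vs {85,78} -> bundles 84, 163; min = 84
  Partition 2: {85} vs {84,78} -> bundles 85, 162; min = 85
  Partition 3: {78} vs {84,85} -> bundles 78, 169; min = 78
Step 3: MMS = max(84, 85, 78) = 85

85


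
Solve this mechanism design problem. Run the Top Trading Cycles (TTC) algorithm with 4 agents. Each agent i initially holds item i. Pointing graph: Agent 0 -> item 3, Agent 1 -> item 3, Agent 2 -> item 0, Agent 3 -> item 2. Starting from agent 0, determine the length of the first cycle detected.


Step 1: Trace the pointer graph from agent 0: 0 -> 3 -> 2 -> 0
Step 2: A cycle is detected when we revisit agent 0
Step 3: The cycle is: 0 -> 3 -> 2 -> 0
Step 4: Cycle length = 3

3


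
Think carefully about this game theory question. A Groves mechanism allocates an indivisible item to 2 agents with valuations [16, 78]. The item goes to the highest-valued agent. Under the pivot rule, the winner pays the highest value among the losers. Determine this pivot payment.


Step 1: The efficient winner is agent 1 with value 78
Step 2: Other agents' values: [16]
Step 3: Pivot payment = max(others) = 16
Step 4: The winner pays 16

16


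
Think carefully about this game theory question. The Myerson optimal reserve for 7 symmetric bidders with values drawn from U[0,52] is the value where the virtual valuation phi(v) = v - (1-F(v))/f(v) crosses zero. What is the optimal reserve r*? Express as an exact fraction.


Step 1: For U[0,52], F(v) = v/52 and f(v) = 1/52
Step 2: phi(v) = v - (1 - v/52)/(1/52) = v - (52 - v) = 2v - 52
Step 3: Set phi(r*) = 0: 2r* - 52 = 0
Step 4: r* = 52/2 = 26 (the number of bidders n = 7 does not enter)

26


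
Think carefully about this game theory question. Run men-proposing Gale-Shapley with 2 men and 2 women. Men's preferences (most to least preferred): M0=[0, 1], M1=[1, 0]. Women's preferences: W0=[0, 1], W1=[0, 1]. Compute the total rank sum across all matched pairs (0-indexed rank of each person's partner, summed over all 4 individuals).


Step 1: Run Gale-Shapley (men propose, women hold best offer):
  M0 proposes to W0; she accepts
  M1 proposes to W1; she accepts
Step 2: Final matching: W0-M0, W1-M1
Step 3: 0-indexed ranks (man's rank of his match, then woman's): 0 + 0 + 0 + 1
Step 4: Total rank sum = 1

1


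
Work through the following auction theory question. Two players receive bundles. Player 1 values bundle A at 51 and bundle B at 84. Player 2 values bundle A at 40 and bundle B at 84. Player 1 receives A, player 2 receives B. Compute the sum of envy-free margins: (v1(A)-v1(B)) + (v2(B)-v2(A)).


Step 1: Player 1's margin = v1(A) - v1(B) = 51 - 84 = -33
Step 2: Player 2's margin = v2(B) - v2(A) = 84 - 40 = 44
Step 3: Total margin = -33 + 44 = 11

11


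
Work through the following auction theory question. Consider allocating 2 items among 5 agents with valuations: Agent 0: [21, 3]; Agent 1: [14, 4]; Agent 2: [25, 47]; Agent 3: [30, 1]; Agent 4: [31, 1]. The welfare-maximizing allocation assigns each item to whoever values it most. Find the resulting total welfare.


Step 1: For each item, find the maximum value among all agents.
Step 2: Item 0 -> Agent 4 (value 31)
Step 3: Item 1 -> Agent 2 (value 47)
Step 4: Total welfare = 31 + 47 = 78

78


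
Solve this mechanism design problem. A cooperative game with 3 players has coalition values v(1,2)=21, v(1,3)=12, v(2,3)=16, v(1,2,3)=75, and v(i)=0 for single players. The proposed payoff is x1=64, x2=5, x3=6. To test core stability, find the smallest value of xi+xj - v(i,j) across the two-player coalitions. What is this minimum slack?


Step 1: Slack for coalition (1,2): x1+x2 - v12 = 69 - 21 = 48
Step 2: Slack for coalition (1,3): x1+x3 - v13 = 70 - 12 = 58
Step 3: Slack for coalition (2,3): x2+x3 - v23 = 11 - 16 = -5
Step 4: Minimum slack = min(48, 58, -5) = -5, attained by (2,3); coalition (2,3) can block (slack < 0), so the allocation is not in the core

-5


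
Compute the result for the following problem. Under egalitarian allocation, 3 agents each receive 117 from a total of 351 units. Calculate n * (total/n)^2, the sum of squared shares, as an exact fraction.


Step 1: Each agent's share = 351/3 = 117
Step 2: Square of each share = (117)^2 = 13689
Step 3: Sum of squares = 3 * 13689 = 41067

41067


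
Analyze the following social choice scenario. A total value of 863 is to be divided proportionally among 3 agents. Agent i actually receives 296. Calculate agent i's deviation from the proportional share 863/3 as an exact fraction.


Step 1: Proportional share = 863/3
Step 2: Agent's actual allocation = 296
Step 3: Excess = 296 - 863/3 = 25/3

25/3


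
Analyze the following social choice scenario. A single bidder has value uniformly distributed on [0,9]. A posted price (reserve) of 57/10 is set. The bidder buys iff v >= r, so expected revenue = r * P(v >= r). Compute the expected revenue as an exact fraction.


Step 1: Posted price r = 57/10, value support [0,9]
Step 2: P(v >= r) = (9 - 57/10)/9 = 11/30
Step 3: Expected revenue = r * P(v >= r) = 57/10 * 11/30
Step 4: Revenue = 209/100

209/100


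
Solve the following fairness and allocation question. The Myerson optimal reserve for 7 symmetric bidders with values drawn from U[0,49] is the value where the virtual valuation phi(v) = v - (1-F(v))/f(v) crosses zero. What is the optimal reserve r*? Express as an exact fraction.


Step 1: For U[0,49], F(v) = v/49 and f(v) = 1/49
Step 2: phi(v) = v - (1 - v/49)/(1/49) = v - (49 - v) = 2v - 49
Step 3: Set phi(r*) = 0: 2r* - 49 = 0
Step 4: r* = 49/2 (the number of bidders n = 7 does not enter)

49/2


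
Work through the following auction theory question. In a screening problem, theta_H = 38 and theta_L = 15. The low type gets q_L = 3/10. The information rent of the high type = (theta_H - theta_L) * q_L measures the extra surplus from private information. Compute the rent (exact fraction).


Step 1: theta_H - theta_L = 38 - 15 = 23
Step 2: Information rent = (theta_H - theta_L) * q_L
Step 3: = 23 * 3/10
Step 4: = 69/10

69/10


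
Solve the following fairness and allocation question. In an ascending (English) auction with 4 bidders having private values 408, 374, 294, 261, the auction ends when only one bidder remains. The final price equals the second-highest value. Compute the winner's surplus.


Step 1: Identify the highest value: 408
Step 2: Identify the second-highest value: 374
Step 3: The final price = second-highest value = 374
Step 4: Surplus = 408 - 374 = 34

34


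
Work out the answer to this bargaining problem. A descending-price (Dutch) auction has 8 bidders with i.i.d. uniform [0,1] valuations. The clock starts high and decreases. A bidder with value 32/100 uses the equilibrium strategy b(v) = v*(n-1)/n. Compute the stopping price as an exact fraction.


Step 1: Dutch auctions are strategically equivalent to first-price auctions
Step 2: The equilibrium bid is b(v) = v*(n-1)/n
Step 3: b = 8/25 * 7/8
Step 4: b = 7/25

7/25


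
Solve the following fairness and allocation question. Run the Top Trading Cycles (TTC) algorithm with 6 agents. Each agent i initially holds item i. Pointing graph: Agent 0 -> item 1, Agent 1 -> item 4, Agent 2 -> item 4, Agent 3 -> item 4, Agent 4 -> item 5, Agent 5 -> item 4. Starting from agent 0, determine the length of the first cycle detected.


Step 1: Trace the pointer graph from agent 0: 0 -> 1 -> 4 -> 5 -> 4
Step 2: A cycle is detected when we revisit agent 4
Step 3: The cycle is: 4 -> 5 -> 4
Step 4: Cycle length = 2

2


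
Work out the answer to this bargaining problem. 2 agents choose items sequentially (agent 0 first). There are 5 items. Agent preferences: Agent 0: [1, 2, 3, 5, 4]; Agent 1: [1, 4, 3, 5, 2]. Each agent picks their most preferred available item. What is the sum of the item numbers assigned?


Step 1: Agent 0 picks item 1
Step 2: Agent 1 picks item 4
Step 3: Sum = 1 + 4 = 5

5


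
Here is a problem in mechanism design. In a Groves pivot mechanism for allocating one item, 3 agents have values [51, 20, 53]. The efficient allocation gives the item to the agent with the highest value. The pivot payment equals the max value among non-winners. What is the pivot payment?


Step 1: The efficient winner is agent 2 with value 53
Step 2: Other agents' values: [51, 20]
Step 3: Pivot payment = max(others) = 51
Step 4: The winner pays 51

51


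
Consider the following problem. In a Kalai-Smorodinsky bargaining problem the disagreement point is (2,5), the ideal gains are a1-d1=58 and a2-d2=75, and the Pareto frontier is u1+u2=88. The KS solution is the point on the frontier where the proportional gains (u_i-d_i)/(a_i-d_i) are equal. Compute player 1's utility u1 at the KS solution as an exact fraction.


Step 1: At the KS point, (u1-d1)/r1 = (u2-d2)/r2 = t and u1+u2 = 88
Step 2: u1 = d1 + r1*t and u2 = d2 + r2*t, so (d1 + r1*t) + (d2 + r2*t) = 88
Step 3: t = (88 - 2 - 5)/(58 + 75) = 81/133
Step 4: u1 = d1 + r1*t = 2 + 58 * 81/133 = 4964/133
Step 5: (Check: u2 = d2 + r2*t = 6740/133; u1+u2 = 4964/133 + 6740/133 = 88, on the frontier.)

4964/133


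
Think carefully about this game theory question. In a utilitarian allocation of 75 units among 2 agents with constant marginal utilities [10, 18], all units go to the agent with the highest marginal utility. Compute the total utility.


Step 1: The marginal utilities are [10, 18]
Step 2: The highest marginal utility is 18
Step 3: All 75 units go to that agent
Step 4: Total utility = 18 * 75 = 1350

1350


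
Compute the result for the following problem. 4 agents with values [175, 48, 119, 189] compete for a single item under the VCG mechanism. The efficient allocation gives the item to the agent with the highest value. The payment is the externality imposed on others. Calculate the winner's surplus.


Step 1: The winner is the agent with the highest value: agent 3 with value 189
Step 2: Values of other agents: [175, 48, 119]
Step 3: VCG payment = max of others' values = 175
Step 4: Surplus = 189 - 175 = 14

14


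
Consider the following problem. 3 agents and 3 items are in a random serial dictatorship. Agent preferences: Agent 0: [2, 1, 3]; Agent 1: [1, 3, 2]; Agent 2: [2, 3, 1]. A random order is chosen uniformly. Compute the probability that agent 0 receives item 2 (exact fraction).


Step 1: Agent 0 wants item 2
Step 2: There are 6 possible orderings of agents
Step 3: In 3 orderings, agent 0 gets item 2
Step 4: Probability = 3/6 = 1/2

1/2


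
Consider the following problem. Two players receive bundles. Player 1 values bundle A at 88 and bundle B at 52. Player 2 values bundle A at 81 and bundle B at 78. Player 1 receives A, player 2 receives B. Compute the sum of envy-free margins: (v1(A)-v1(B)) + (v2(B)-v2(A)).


Step 1: Player 1's margin = v1(A) - v1(B) = 88 - 52 = 36
Step 2: Player 2's margin = v2(B) - v2(A) = 78 - 81 = -3
Step 3: Total margin = 36 + -3 = 33

33


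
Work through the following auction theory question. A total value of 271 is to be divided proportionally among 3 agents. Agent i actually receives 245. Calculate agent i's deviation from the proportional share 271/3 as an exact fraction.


Step 1: Proportional share = 271/3
Step 2: Agent's actual allocation = 245
Step 3: Excess = 245 - 271/3 = 464/3

464/3


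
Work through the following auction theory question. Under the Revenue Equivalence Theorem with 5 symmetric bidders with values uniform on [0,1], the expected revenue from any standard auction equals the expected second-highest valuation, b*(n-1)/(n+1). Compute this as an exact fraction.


Step 1: By Revenue Equivalence, expected revenue = b*(n-1)/(n+1)
Step 2: Substituting n = 5, b = 1
Step 3: Revenue = 1*(5-1)/(5+1) = 1*4/6
Step 4: Revenue = 4/6 = 2/3

2/3


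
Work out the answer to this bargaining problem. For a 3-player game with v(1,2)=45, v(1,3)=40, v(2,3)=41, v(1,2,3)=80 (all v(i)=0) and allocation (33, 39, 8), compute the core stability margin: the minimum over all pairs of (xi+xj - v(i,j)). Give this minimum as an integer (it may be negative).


Step 1: Slack for coalition (1,2): x1+x2 - v12 = 72 - 45 = 27
Step 2: Slack for coalition (1,3): x1+x3 - v13 = 41 - 40 = 1
Step 3: Slack for coalition (2,3): x2+x3 - v23 = 47 - 41 = 6
Step 4: Minimum slack = min(27, 1, 6) = 1, attained by (1,3); no pair can gain by deviating, so the allocation is in the core

1
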